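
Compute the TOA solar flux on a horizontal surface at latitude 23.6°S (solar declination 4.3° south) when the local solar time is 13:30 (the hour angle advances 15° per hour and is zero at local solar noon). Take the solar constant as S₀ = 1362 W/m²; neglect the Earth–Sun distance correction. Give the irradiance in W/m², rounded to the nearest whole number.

1191 W/m²

Hour angle H = 15° × (13.5 − 12) = 22.50°.
cos θ_z = sin(-23.6°) sin(-4.3°) + cos(-23.6°) cos(-4.3°) cos(22.50°) = 0.0300 + 0.8442 = 0.8742.
Top-of-atmosphere irradiance = S₀ cos θ_z = 1362 × 0.8742 = 1190.66 W/m².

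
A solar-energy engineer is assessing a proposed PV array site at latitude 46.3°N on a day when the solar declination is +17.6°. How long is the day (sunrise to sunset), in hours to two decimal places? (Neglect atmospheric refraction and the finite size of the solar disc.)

−tan φ tan δ = −(1.0464)(0.3172) = -0.3319; H_s = arccos(-0.3319) = 109.38°.
Day length = 2 H_s / 15° h⁻¹ = 218.76° / 15 = 14.584 h.

14.58 hours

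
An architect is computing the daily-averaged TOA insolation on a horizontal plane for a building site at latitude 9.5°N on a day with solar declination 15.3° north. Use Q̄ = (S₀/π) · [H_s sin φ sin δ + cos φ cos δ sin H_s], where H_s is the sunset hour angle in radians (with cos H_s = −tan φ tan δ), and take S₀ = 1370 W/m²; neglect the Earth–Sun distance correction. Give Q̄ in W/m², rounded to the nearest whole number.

445 W/m²

−tan φ tan δ = −(0.1673)(0.2736) = -0.0458; H_s = arccos(-0.0458) = 92.63°. In radians, H_s = 1.6167.
H_s sin φ sin δ = 1.6167 × 0.1650 × 0.2639 = 0.0704.
cos φ cos δ sin H_s = 0.9863 × 0.9646 × 0.9989 = 0.9503.
Q̄ = (1370/π) × (0.0704 + 0.9503) = 436.08 × 1.0207 = 445.11 W/m².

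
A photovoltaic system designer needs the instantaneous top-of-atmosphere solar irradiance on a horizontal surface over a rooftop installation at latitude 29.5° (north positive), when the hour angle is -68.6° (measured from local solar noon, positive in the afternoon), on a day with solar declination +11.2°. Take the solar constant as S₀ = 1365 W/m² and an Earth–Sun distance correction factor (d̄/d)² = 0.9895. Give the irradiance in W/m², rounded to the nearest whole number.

cos θ_z = sin(29.5°) sin(11.2°) + cos(29.5°) cos(11.2°) cos(-68.60°) = 0.0956 + 0.3115 = 0.4071.
Top-of-atmosphere irradiance = S₀ (d̄/d)² cos θ_z = 1365 × 0.9895 × 0.4071 = 549.86 W/m².

550 W/m²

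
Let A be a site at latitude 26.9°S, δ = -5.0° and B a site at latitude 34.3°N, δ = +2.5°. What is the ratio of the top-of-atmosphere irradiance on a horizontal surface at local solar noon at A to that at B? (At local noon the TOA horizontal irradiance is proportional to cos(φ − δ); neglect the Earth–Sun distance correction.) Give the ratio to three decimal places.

A: cos θ_z = cos(-26.9° − (-5.0°)) = 0.9278.
B: cos θ_z = cos(34.3° − (2.5°)) = 0.8499.
Ratio A/B = 0.9278 / 0.8499 = 1.0917.

1.092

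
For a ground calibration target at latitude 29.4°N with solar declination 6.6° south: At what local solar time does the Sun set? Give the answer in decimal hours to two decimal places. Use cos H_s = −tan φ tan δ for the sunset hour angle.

The sunset hour angle satisfies cos H_s = −tan φ tan δ = 0.0652, giving H_s = 86.26°.
Sunset is at 12 + H_s/15 = 12 + 5.751 = 17.751 h local solar time.

17.75 h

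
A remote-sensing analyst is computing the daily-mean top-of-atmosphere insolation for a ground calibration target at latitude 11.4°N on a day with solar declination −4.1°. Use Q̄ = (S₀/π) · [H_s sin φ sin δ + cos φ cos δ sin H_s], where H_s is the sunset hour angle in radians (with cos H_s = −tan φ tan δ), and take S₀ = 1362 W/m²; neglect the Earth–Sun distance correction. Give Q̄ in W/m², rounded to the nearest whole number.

−tan φ tan δ = −(0.2016)(-0.0717) = 0.0145; H_s = arccos(0.0145) = 89.17°. In radians, H_s = 1.5563.
H_s sin φ sin δ = 1.5563 × 0.1977 × -0.0715 = -0.0220.
cos φ cos δ sin H_s = 0.9803 × 0.9974 × 0.9999 = 0.9777.
Q̄ = (1362/π) × (-0.0220 + 0.9777) = 433.54 × 0.9557 = 414.33 W/m².

414 W/m²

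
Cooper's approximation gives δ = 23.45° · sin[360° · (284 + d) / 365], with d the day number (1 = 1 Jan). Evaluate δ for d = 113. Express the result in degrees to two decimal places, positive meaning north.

360 × (284 + 113) / 365 = 391.562°; sin(391.562°) = 0.5234.
δ = 23.45 × 0.5234 = 12.274° ≈ +12.27°.

+12.27°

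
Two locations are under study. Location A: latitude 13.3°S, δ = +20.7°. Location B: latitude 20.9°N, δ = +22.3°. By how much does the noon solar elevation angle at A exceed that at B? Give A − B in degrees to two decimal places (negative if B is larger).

-32.60°

A: 90° − |-13.3 − (20.7)| = 56.00°.
B: 90° − |20.9 − (22.3)| = 88.60°.
A − B = 56.00 − 88.60 = -32.60°.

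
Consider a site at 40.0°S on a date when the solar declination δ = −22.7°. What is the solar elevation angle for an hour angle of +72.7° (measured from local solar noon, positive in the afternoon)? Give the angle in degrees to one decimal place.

27.3°

cos θ_z = sin φ sin δ + cos φ cos δ cos H = (-0.6428)(-0.3859) + (0.7660)(0.9225)(0.2974) = 0.4582.
θ_z = arccos(0.4582) = 62.73°, so the elevation is 90° − 62.73° = 27.27°.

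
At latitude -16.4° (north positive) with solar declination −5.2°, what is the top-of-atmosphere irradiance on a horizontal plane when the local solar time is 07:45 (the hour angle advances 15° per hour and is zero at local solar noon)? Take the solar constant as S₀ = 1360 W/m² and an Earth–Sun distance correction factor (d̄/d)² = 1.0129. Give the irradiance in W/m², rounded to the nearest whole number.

Hour angle H = 15° × (7.75 − 12) = -63.75°.
With φ = -16.4°, δ = -5.2°, H = -63.75°: sin φ sin δ = 0.0256, cos φ cos δ cos H = 0.4225, so cos θ_z = 0.4481.
Top-of-atmosphere irradiance = S₀ (d̄/d)² cos θ_z = 1360 × 1.0129 × 0.4481 = 617.28 W/m².

617 W/m²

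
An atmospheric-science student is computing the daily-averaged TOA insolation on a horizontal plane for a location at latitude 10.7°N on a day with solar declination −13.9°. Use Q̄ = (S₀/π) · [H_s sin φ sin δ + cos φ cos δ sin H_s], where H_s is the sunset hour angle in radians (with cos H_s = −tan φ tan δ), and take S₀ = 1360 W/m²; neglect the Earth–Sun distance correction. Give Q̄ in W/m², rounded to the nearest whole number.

383 W/m²

The sunset hour angle satisfies cos H_s = −tan φ tan δ = 0.0468, giving H_s = 87.32°. In radians, H_s = 1.5240.
H_s sin φ sin δ = 1.5240 × 0.1857 × -0.2402 = -0.0680.
cos φ cos δ sin H_s = 0.9826 × 0.9707 × 0.9989 = 0.9528.
Q̄ = (1360/π) × (-0.0680 + 0.9528) = 432.90 × 0.8848 = 383.03 W/m².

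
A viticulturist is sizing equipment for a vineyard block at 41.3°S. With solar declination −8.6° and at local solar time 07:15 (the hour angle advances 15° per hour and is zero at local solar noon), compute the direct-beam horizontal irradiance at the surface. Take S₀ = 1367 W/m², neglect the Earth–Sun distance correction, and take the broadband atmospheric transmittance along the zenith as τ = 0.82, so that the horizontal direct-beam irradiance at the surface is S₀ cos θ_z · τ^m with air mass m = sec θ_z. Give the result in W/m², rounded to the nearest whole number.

Hour angle H = 15° × (7.25 − 12) = -71.25°.
cos θ_z = sin(-41.3°) sin(-8.6°) + cos(-41.3°) cos(-8.6°) cos(-71.25°) = 0.0987 + 0.2388 = 0.3375.
Air mass m = 1/cos θ_z = 1/0.3375 = 2.963; τ^m = 0.82^2.963 = 0.5554.
Surface direct beam = 1367 × 0.3375 × 0.5554 = 256.24 W/m².

256 W/m²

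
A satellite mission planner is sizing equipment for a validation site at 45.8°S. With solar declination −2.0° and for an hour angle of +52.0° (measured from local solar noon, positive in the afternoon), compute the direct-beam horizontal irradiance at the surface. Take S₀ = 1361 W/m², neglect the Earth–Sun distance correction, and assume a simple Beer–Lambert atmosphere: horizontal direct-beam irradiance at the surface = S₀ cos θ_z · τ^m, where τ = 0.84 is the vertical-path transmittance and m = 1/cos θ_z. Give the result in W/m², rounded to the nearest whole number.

421 W/m²

cos θ_z = sin(-45.8°) sin(-2.0°) + cos(-45.8°) cos(-2.0°) cos(52.00°) = 0.0250 + 0.4290 = 0.4540.
Air mass m = 1/cos θ_z = 1/0.4540 = 2.203; τ^m = 0.84^2.203 = 0.6811.
Surface direct beam = 1361 × 0.4540 × 0.6811 = 420.85 W/m².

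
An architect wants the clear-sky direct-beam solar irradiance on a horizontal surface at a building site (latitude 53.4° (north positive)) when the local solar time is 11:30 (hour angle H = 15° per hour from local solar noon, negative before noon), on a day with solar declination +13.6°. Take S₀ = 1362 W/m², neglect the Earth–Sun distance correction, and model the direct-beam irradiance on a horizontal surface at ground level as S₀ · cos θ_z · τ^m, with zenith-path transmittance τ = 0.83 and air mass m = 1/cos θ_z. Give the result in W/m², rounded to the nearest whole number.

Hour angle H = 15° × (11.5 − 12) = -7.50°.
With φ = 53.4°, δ = 13.6°, H = -7.50°: sin φ sin δ = 0.1888, cos φ cos δ cos H = 0.5745, so cos θ_z = 0.7633.
Air mass m = 1/cos θ_z = 1/0.7633 = 1.310; τ^m = 0.83^1.310 = 0.7834.
Surface direct beam = 1362 × 0.7633 × 0.7834 = 814.43 W/m².

814 W/m²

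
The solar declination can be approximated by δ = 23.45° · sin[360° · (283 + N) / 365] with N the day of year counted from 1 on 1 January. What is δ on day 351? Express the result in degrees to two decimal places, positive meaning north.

-23.37°

360 × (283 + 351) / 365 = 625.315°; sin(625.315°) = -0.9967.
δ = 23.45 × -0.9967 = -23.373° ≈ -23.37°.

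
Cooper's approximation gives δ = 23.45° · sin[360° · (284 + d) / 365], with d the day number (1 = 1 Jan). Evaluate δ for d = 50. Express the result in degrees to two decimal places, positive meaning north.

-11.93°

360 × (284 + 50) / 365 = 329.425°; sin(329.425°) = -0.5087.
δ = 23.45 × -0.5087 = -11.929° ≈ -11.93°.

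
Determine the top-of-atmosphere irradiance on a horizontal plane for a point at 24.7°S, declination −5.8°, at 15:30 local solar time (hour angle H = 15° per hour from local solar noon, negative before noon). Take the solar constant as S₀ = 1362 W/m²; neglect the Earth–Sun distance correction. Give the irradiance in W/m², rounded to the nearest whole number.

807 W/m²

Hour angle H = 15° × (15.5 − 12) = 52.50°.
cos θ_z = sin φ sin δ + cos φ cos δ cos H = (-0.4179)(-0.1011) + (0.9085)(0.9949)(0.6088) = 0.5925.
Top-of-atmosphere irradiance = S₀ cos θ_z = 1362 × 0.5925 = 806.99 W/m².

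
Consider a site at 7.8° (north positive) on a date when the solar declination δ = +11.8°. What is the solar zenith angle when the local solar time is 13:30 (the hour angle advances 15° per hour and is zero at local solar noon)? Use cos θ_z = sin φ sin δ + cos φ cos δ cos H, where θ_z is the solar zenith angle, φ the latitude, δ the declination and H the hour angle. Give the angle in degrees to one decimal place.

Hour angle H = 15° × (13.5 − 12) = 22.50°.
cos θ_z = sin(7.8°) sin(11.8°) + cos(7.8°) cos(11.8°) cos(22.50°) = 0.0278 + 0.8960 = 0.9238.
θ_z = arccos(0.9238) = 22.51°.

22.5°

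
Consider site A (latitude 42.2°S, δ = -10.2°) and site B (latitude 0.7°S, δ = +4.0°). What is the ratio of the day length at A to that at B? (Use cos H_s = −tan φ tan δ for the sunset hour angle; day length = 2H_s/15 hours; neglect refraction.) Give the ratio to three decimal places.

A: H_s = arccos(−tan -42.2° · tan -10.2°) = 99.39°, so 2H_s/15 = 13.2520 h.
B: H_s = arccos(−tan -0.7° · tan 4.0°) = 89.95°, so 2H_s/15 = 11.9933 h.
Ratio A/B = 13.2520 / 11.9933 = 1.1050.

1.105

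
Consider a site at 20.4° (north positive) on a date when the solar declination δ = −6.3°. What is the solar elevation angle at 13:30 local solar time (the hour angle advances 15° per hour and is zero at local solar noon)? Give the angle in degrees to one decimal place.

55.3°

Hour angle H = 15° × (13.5 − 12) = 22.50°.
With φ = 20.4°, δ = -6.3°, H = 22.50°: sin φ sin δ = -0.0383, cos φ cos δ cos H = 0.8607, so cos θ_z = 0.8224.
θ_z = arccos(0.8224) = 34.67°, so the elevation is 90° − 34.67° = 55.33°.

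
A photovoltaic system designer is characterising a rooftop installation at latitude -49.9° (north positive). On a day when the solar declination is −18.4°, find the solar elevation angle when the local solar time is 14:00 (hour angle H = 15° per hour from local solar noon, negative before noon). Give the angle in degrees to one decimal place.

50.4°

Hour angle H = 15° × (14 − 12) = 30.00°.
cos θ_z = sin φ sin δ + cos φ cos δ cos H = (-0.7649)(-0.3156) + (0.6441)(0.9489)(0.8660) = 0.7707.
θ_z = arccos(0.7707) = 39.58°, so the elevation is 90° − 39.58° = 50.42°.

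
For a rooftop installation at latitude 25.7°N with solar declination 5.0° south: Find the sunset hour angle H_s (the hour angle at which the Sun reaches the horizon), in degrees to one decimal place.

The sunset hour angle satisfies cos H_s = −tan φ tan δ = 0.0421, giving H_s = 87.59°.

87.6°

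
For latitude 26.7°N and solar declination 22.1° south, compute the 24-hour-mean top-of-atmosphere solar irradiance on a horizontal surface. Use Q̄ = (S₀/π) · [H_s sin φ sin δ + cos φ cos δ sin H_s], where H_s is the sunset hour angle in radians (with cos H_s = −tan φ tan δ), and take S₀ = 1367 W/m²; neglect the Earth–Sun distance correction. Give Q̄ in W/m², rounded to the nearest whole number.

252 W/m²

cos H_s = −tan(26.7°) · tan(-22.1°) = 0.2042, so H_s = arccos(0.2042) = 78.22°. In radians, H_s = 1.3652.
H_s sin φ sin δ = 1.3652 × 0.4493 × -0.3762 = -0.2308.
cos φ cos δ sin H_s = 0.8934 × 0.9265 × 0.9789 = 0.8103.
Q̄ = (1367/π) × (-0.2308 + 0.8103) = 435.13 × 0.5795 = 252.16 W/m².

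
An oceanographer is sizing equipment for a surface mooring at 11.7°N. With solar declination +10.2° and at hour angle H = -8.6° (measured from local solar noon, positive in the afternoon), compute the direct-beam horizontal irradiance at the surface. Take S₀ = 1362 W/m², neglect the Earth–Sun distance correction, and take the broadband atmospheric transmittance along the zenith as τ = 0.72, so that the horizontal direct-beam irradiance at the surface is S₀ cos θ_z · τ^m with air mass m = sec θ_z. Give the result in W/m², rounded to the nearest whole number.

966 W/m²

cos θ_z = sin(11.7°) sin(10.2°) + cos(11.7°) cos(10.2°) cos(-8.60°) = 0.0359 + 0.9529 = 0.9888.
Air mass m = 1/cos θ_z = 1/0.9888 = 1.011; τ^m = 0.72^1.011 = 0.7174.
Surface direct beam = 1362 × 0.9888 × 0.7174 = 966.16 W/m².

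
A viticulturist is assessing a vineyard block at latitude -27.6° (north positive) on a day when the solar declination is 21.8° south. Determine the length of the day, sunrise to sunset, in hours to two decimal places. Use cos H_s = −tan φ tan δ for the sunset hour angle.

13.61 hours

The sunset hour angle satisfies cos H_s = −tan φ tan δ = -0.2091, giving H_s = 102.07°.
Day length = 2 H_s / 15° h⁻¹ = 204.14° / 15 = 13.609 h.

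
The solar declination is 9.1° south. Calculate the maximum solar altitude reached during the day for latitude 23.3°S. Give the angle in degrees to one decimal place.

75.8°

At local solar noon the hour angle is zero, so the elevation is 90° − |φ − δ| = 90° − |-23.3° − (-9.1°)| = 90° − 14.2° = 75.8°.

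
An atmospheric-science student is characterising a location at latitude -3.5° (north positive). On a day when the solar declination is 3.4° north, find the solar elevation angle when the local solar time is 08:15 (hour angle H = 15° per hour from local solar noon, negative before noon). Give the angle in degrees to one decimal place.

33.4°

Hour angle H = 15° × (8.25 − 12) = -56.25°.
With φ = -3.5°, δ = 3.4°, H = -56.25°: sin φ sin δ = -0.0036, cos φ cos δ cos H = 0.5536, so cos θ_z = 0.5500.
θ_z = arccos(0.5500) = 56.63°, so the elevation is 90° − 56.63° = 33.37°.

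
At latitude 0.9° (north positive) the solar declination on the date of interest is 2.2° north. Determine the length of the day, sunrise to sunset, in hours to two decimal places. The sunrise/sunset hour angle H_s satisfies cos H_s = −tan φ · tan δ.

−tan φ tan δ = −(0.0157)(0.0384) = -0.0006; H_s = arccos(-0.0006) = 90.03°.
Day length = 2 H_s / 15° h⁻¹ = 180.06° / 15 = 12.004 h.

12.00 hours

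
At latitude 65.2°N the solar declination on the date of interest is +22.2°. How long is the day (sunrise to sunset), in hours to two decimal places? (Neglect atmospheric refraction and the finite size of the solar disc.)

20.27 hours

cos H_s = −tan(65.2°) · tan(22.2°) = -0.8832, so H_s = arccos(-0.8832) = 152.03°.
Day length = 2 H_s / 15° h⁻¹ = 304.06° / 15 = 20.271 h.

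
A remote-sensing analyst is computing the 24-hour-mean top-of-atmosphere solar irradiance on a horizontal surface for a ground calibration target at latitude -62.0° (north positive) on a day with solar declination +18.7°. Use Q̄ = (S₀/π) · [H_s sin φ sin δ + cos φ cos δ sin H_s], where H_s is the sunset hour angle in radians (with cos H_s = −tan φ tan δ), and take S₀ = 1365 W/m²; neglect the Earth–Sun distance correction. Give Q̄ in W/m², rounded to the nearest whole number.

41 W/m²

cos H_s = −tan(-62.0°) · tan(18.7°) = 0.6366, so H_s = arccos(0.6366) = 50.46°. In radians, H_s = 0.8807.
H_s sin φ sin δ = 0.8807 × -0.8829 × 0.3206 = -0.2493.
cos φ cos δ sin H_s = 0.4695 × 0.9472 × 0.7712 = 0.3430.
Q̄ = (1365/π) × (-0.2493 + 0.3430) = 434.49 × 0.0937 = 40.71 W/m².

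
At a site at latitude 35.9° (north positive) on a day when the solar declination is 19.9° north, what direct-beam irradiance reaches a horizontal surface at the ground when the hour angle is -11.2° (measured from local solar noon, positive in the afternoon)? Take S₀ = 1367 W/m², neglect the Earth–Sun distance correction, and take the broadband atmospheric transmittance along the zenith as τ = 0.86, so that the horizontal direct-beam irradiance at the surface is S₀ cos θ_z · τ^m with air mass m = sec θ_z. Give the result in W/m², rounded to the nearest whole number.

1104 W/m²

With φ = 35.9°, δ = 19.9°, H = -11.20°: sin φ sin δ = 0.1996, cos φ cos δ cos H = 0.7472, so cos θ_z = 0.9468.
Air mass m = 1/cos θ_z = 1/0.9468 = 1.056; τ^m = 0.86^1.056 = 0.8528.
Surface direct beam = 1367 × 0.9468 × 0.8528 = 1103.76 W/m².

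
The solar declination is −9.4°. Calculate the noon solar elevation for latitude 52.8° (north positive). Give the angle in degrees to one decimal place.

At local solar noon the hour angle is zero, so the elevation is 90° − |φ − δ| = 90° − |52.8° − (-9.4°)| = 90° − 62.2° = 27.8°.

27.8°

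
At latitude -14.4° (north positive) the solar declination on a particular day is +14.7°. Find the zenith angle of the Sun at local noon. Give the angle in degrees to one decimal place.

At local solar noon the hour angle is zero, so the zenith angle is |φ − δ| = |-14.4° − (14.7°)| = 29.1°.

29.1°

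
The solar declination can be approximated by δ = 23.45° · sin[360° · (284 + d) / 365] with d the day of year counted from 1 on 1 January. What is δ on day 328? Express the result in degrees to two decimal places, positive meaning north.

-21.01°

360 × (284 + 328) / 365 = 603.616°; sin(603.616°) = -0.8958.
δ = 23.45 × -0.8958 = -21.007° ≈ -21.01°.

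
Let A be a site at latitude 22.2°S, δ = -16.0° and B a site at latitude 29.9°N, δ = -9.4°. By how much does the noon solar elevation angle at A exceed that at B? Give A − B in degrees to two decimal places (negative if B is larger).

A: 90° − |-22.2 − (-16.0)| = 83.80°.
B: 90° − |29.9 − (-9.4)| = 50.70°.
A − B = 83.80 − 50.70 = 33.10°.

+33.10°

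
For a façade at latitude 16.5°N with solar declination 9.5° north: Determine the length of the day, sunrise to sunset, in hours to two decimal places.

12.38 hours

−tan φ tan δ = −(0.2962)(0.1673) = -0.0496; H_s = arccos(-0.0496) = 92.84°.
Day length = 2 H_s / 15° h⁻¹ = 185.68° / 15 = 12.379 h.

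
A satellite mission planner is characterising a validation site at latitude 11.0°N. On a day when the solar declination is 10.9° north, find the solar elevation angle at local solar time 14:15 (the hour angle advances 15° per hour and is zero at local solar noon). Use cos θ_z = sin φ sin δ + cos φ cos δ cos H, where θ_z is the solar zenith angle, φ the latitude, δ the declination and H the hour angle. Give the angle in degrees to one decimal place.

56.9°

Hour angle H = 15° × (14.25 − 12) = 33.75°.
cos θ_z = sin φ sin δ + cos φ cos δ cos H = (0.1908)(0.1891) + (0.9816)(0.9820)(0.8315) = 0.8376.
θ_z = arccos(0.8376) = 33.11°, so the elevation is 90° − 33.11° = 56.89°.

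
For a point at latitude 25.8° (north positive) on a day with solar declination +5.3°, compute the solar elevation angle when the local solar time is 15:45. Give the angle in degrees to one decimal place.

32.6°

Hour angle H = 15° × (15.75 − 12) = 56.25°.
With φ = 25.8°, δ = 5.3°, H = 56.25°: sin φ sin δ = 0.0402, cos φ cos δ cos H = 0.4981, so cos θ_z = 0.5383.
θ_z = arccos(0.5383) = 57.43°, so the elevation is 90° − 57.43° = 32.57°.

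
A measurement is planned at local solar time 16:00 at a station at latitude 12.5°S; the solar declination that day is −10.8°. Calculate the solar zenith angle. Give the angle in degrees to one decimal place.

Hour angle H = 15° × (16 − 12) = 60.00°.
cos θ_z = sin φ sin δ + cos φ cos δ cos H = (-0.2164)(-0.1874) + (0.9763)(0.9823)(0.5000) = 0.5201.
θ_z = arccos(0.5201) = 58.66°.

58.7°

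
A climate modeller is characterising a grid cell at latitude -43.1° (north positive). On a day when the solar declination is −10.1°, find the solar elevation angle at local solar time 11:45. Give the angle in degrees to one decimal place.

Hour angle H = 15° × (11.75 − 12) = -3.75°.
cos θ_z = sin(-43.1°) sin(-10.1°) + cos(-43.1°) cos(-10.1°) cos(-3.75°) = 0.1198 + 0.7173 = 0.8371.
θ_z = arccos(0.8371) = 33.16°, so the elevation is 90° − 33.16° = 56.84°.

56.8°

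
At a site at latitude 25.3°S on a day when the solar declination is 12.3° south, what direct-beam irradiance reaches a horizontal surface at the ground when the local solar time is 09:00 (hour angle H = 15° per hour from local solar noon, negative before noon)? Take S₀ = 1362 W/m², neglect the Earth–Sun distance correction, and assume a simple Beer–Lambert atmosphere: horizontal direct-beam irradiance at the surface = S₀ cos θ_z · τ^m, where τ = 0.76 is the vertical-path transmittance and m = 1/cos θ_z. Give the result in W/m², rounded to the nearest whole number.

Hour angle H = 15° × (9 − 12) = -45.00°.
cos θ_z = sin(-25.3°) sin(-12.3°) + cos(-25.3°) cos(-12.3°) cos(-45.00°) = 0.0910 + 0.6246 = 0.7156.
Air mass m = 1/cos θ_z = 1/0.7156 = 1.397; τ^m = 0.76^1.397 = 0.6815.
Surface direct beam = 1362 × 0.7156 × 0.6815 = 664.22 W/m².

664 W/m²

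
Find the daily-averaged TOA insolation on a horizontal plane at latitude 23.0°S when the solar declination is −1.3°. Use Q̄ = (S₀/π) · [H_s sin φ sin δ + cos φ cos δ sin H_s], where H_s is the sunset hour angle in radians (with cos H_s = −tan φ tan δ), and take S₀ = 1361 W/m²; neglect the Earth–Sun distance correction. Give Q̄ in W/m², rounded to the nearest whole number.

405 W/m²

cos H_s = −tan(-23.0°) · tan(-1.3°) = -0.0096, so H_s = arccos(-0.0096) = 90.55°. In radians, H_s = 1.5804.
H_s sin φ sin δ = 1.5804 × -0.3907 × -0.0227 = 0.0140.
cos φ cos δ sin H_s = 0.9205 × 0.9997 × 1.0000 = 0.9202.
Q̄ = (1361/π) × (0.0140 + 0.9202) = 433.22 × 0.9342 = 404.71 W/m².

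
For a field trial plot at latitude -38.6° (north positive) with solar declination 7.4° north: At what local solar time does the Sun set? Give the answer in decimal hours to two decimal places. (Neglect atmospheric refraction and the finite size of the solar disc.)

17.60 h

cos H_s = −tan(-38.6°) · tan(7.4°) = 0.1037, so H_s = arccos(0.1037) = 84.05°.
Sunset is at 12 + H_s/15 = 12 + 5.603 = 17.603 h local solar time.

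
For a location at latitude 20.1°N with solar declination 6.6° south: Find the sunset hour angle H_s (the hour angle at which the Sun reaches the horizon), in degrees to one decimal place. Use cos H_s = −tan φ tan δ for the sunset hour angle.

cos H_s = −tan(20.1°) · tan(-6.6°) = 0.0423, so H_s = arccos(0.0423) = 87.58°.

87.6°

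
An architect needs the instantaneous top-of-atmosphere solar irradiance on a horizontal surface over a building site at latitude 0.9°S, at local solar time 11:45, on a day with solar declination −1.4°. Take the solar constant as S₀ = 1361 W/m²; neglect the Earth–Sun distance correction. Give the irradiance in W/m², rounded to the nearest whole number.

1358 W/m²

Hour angle H = 15° × (11.75 − 12) = -3.75°.
cos θ_z = sin φ sin δ + cos φ cos δ cos H = (-0.0157)(-0.0244) + (0.9999)(0.9997)(0.9979) = 0.9979.
Top-of-atmosphere irradiance = S₀ cos θ_z = 1361 × 0.9979 = 1358.14 W/m².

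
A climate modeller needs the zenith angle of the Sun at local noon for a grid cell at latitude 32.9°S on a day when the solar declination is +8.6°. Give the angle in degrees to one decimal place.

41.5°

At local solar noon the hour angle is zero, so the zenith angle is |φ − δ| = |-32.9° − (8.6°)| = 41.5°.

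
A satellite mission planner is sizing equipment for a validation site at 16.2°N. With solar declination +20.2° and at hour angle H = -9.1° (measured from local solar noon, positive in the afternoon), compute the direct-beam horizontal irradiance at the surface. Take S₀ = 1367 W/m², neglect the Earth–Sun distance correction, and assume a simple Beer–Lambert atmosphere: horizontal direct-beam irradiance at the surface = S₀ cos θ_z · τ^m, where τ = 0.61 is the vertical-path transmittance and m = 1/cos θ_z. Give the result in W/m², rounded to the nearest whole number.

With φ = 16.2°, δ = 20.2°, H = -9.10°: sin φ sin δ = 0.0963, cos φ cos δ cos H = 0.8899, so cos θ_z = 0.9862.
Air mass m = 1/cos θ_z = 1/0.9862 = 1.014; τ^m = 0.61^1.014 = 0.6058.
Surface direct beam = 1367 × 0.9862 × 0.6058 = 816.70 W/m².

817 W/m²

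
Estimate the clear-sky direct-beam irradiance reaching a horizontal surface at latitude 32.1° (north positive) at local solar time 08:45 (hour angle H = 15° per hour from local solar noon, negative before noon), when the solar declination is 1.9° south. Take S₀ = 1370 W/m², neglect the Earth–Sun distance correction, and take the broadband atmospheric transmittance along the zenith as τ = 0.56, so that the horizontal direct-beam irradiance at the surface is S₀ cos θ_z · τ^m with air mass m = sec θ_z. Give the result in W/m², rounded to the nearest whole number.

Hour angle H = 15° × (8.75 − 12) = -48.75°.
cos θ_z = sin φ sin δ + cos φ cos δ cos H = (0.5314)(-0.0332) + (0.8471)(0.9995)(0.6593) = 0.5406.
Air mass m = 1/cos θ_z = 1/0.5406 = 1.850; τ^m = 0.56^1.850 = 0.3421.
Surface direct beam = 1370 × 0.5406 × 0.3421 = 253.37 W/m².

253 W/m²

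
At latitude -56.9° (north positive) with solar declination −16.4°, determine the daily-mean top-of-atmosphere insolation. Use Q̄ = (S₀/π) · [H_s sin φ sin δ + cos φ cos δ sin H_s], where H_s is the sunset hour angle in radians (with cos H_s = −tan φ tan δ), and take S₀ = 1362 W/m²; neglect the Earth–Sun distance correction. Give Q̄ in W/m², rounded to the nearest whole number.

412 W/m²

−tan φ tan δ = −(-1.5340)(-0.2943) = -0.4515; H_s = arccos(-0.4515) = 116.84°. In radians, H_s = 2.0392.
H_s sin φ sin δ = 2.0392 × -0.8377 × -0.2823 = 0.4822.
cos φ cos δ sin H_s = 0.5461 × 0.9593 × 0.8923 = 0.4675.
Q̄ = (1362/π) × (0.4822 + 0.4675) = 433.54 × 0.9497 = 411.73 W/m².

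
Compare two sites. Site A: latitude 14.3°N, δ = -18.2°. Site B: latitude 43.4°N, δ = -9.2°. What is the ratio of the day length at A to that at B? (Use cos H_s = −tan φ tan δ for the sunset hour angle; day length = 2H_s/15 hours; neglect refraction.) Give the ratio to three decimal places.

1.049

A: H_s = arccos(−tan 14.3° · tan -18.2°) = 85.19°, so 2H_s/15 = 11.3587 h.
B: H_s = arccos(−tan 43.4° · tan -9.2°) = 81.19°, so 2H_s/15 = 10.8253 h.
Ratio A/B = 11.3587 / 10.8253 = 1.0493.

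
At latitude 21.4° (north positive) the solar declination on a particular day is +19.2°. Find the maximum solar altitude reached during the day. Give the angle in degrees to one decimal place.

87.8°

At local solar noon the hour angle is zero, so the elevation is 90° − |φ − δ| = 90° − |21.4° − (19.2°)| = 90° − 2.2° = 87.8°.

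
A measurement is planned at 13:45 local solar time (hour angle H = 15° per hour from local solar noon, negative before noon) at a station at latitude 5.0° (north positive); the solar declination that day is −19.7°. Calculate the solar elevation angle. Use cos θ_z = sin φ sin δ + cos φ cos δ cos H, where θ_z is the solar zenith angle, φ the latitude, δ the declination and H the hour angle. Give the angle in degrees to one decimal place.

54.3°

Hour angle H = 15° × (13.75 − 12) = 26.25°.
With φ = 5.0°, δ = -19.7°, H = 26.25°: sin φ sin δ = -0.0294, cos φ cos δ cos H = 0.8412, so cos θ_z = 0.8118.
θ_z = arccos(0.8118) = 35.73°, so the elevation is 90° − 35.73° = 54.27°.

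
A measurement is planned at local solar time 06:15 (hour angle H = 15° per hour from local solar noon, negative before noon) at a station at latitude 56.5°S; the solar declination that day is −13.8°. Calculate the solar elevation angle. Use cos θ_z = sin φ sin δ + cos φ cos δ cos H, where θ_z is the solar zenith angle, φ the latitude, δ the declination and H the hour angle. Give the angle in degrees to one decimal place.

13.5°

Hour angle H = 15° × (6.25 − 12) = -86.25°.
cos θ_z = sin(-56.5°) sin(-13.8°) + cos(-56.5°) cos(-13.8°) cos(-86.25°) = 0.1989 + 0.0351 = 0.2340.
θ_z = arccos(0.2340) = 76.47°, so the elevation is 90° − 76.47° = 13.53°.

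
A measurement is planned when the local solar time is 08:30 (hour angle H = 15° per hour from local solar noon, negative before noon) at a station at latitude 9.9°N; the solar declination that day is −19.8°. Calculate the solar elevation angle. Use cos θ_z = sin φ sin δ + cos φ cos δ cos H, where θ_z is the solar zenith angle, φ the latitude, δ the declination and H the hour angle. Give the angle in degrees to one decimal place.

Hour angle H = 15° × (8.5 − 12) = -52.50°.
cos θ_z = sin φ sin δ + cos φ cos δ cos H = (0.1719)(-0.3387) + (0.9851)(0.9409)(0.6088) = 0.5061.
θ_z = arccos(0.5061) = 59.60°, so the elevation is 90° − 59.60° = 30.40°.

30.4°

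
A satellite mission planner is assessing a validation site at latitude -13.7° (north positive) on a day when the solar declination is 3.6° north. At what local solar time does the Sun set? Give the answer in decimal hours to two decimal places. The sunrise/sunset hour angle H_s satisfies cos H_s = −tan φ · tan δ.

The sunset hour angle satisfies cos H_s = −tan φ tan δ = 0.0153, giving H_s = 89.12°.
Sunset is at 12 + H_s/15 = 12 + 5.941 = 17.941 h local solar time.

17.94 h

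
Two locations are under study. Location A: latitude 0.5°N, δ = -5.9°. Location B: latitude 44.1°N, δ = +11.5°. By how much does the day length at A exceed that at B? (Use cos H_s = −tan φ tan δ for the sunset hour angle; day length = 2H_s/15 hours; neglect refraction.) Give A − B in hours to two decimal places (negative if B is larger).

A: H_s = arccos(−tan 0.5° · tan -5.9°) = 89.95°, so 2H_s/15 = 11.9933 h.
B: H_s = arccos(−tan 44.1° · tan 11.5°) = 101.37°, so 2H_s/15 = 13.5160 h.
A − B = 11.9933 − 13.5160 = -1.5227 h.

-1.52 h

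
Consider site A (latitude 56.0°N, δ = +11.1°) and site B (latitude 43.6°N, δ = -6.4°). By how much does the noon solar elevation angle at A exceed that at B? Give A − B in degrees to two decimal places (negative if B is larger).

+5.10°

A: 90° − |56.0 − (11.1)| = 45.10°.
B: 90° − |43.6 − (-6.4)| = 40.00°.
A − B = 45.10 − 40.00 = 5.10°.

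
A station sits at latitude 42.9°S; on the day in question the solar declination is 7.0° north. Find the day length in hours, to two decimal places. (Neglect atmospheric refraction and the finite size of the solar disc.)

11.13 hours

−tan φ tan δ = −(-0.9293)(0.1228) = 0.1141; H_s = arccos(0.1141) = 83.45°.
Day length = 2 H_s / 15° h⁻¹ = 166.90° / 15 = 11.127 h.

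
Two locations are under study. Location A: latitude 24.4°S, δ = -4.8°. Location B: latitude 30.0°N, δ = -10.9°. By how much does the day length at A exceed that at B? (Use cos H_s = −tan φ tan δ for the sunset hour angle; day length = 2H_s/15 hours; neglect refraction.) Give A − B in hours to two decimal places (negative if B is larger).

+1.14 h

A: H_s = arccos(−tan -24.4° · tan -4.8°) = 92.18°, so 2H_s/15 = 12.2907 h.
B: H_s = arccos(−tan 30.0° · tan -10.9°) = 83.62°, so 2H_s/15 = 11.1493 h.
A − B = 12.2907 − 11.1493 = 1.1414 h.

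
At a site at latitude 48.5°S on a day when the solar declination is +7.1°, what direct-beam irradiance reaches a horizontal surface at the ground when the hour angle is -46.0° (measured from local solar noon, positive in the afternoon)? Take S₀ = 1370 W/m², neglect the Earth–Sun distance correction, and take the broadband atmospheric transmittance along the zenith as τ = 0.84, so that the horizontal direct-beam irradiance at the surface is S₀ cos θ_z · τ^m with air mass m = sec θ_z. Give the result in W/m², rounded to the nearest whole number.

309 W/m²

With φ = -48.5°, δ = 7.1°, H = -46.00°: sin φ sin δ = -0.0926, cos φ cos δ cos H = 0.4568, so cos θ_z = 0.3642.
Air mass m = 1/cos θ_z = 1/0.3642 = 2.746; τ^m = 0.84^2.746 = 0.6195.
Surface direct beam = 1370 × 0.3642 × 0.6195 = 309.10 W/m².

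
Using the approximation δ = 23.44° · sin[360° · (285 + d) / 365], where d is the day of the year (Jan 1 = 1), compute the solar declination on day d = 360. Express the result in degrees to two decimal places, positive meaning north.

360 × (285 + 360) / 365 = 636.164°; sin(636.164°) = -0.9942.
δ = 23.44 × -0.9942 = -23.304° ≈ -23.30°.

-23.30°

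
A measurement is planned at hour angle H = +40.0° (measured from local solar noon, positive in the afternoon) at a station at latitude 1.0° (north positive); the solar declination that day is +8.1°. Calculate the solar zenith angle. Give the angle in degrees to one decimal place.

With φ = 1.0°, δ = 8.1°, H = 40.00°: sin φ sin δ = 0.0025, cos φ cos δ cos H = 0.7583, so cos θ_z = 0.7608.
θ_z = arccos(0.7608) = 40.47°.

40.5°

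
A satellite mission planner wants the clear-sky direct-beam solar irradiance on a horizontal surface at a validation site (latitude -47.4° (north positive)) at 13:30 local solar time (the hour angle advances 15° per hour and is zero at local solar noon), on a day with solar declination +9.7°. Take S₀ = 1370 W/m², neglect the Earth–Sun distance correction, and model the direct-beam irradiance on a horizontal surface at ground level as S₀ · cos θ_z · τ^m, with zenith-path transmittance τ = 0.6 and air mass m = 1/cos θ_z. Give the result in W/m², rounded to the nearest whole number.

Hour angle H = 15° × (13.5 − 12) = 22.50°.
cos θ_z = sin φ sin δ + cos φ cos δ cos H = (-0.7361)(0.1685) + (0.6769)(0.9857)(0.9239) = 0.4924.
Air mass m = 1/cos θ_z = 1/0.4924 = 2.031; τ^m = 0.6^2.031 = 0.3543.
Surface direct beam = 1370 × 0.4924 × 0.3543 = 239.01 W/m².

239 W/m²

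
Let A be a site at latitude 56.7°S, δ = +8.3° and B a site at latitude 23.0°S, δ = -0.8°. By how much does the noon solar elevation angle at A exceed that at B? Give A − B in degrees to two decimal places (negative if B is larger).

A: 90° − |-56.7 − (8.3)| = 25.00°.
B: 90° − |-23.0 − (-0.8)| = 67.80°.
A − B = 25.00 − 67.80 = -42.80°.

-42.80°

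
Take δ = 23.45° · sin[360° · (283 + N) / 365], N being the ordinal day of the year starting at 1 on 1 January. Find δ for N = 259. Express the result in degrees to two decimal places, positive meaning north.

360 × (283 + 259) / 365 = 534.575°; sin(534.575°) = 0.0945.
δ = 23.45 × 0.0945 = 2.216° ≈ +2.22°.

+2.22°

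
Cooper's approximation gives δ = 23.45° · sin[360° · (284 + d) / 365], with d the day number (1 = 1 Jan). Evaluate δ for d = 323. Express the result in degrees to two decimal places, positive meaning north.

360 × (284 + 323) / 365 = 598.685°; sin(598.685°) = -0.8543.
δ = 23.45 × -0.8543 = -20.033° ≈ -20.03°.

-20.03°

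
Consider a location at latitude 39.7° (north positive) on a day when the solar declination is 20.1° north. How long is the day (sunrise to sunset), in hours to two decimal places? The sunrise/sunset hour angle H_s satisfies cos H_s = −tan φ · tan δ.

cos H_s = −tan(39.7°) · tan(20.1°) = -0.3038, so H_s = arccos(-0.3038) = 107.69°.
Day length = 2 H_s / 15° h⁻¹ = 215.38° / 15 = 14.359 h.

14.36 hours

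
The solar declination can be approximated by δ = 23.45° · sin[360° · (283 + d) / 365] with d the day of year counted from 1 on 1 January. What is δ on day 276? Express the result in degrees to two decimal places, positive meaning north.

360 × (283 + 276) / 365 = 551.342°; sin(551.342°) = -0.1967.
δ = 23.45 × -0.1967 = -4.613° ≈ -4.61°.

-4.61°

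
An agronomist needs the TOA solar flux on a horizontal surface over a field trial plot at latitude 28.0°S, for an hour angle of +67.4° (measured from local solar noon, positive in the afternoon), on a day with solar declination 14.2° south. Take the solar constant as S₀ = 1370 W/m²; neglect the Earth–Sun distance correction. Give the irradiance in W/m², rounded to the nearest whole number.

cos θ_z = sin(-28.0°) sin(-14.2°) + cos(-28.0°) cos(-14.2°) cos(67.40°) = 0.1152 + 0.3289 = 0.4441.
Top-of-atmosphere irradiance = S₀ cos θ_z = 1370 × 0.4441 = 608.42 W/m².

608 W/m²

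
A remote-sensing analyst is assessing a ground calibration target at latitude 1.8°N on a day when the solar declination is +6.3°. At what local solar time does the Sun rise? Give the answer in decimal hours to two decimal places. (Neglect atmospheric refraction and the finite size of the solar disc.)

−tan φ tan δ = −(0.0314)(0.1104) = -0.0035; H_s = arccos(-0.0035) = 90.20°.
Sunrise is at 12 − H_s/15 = 12 − 6.013 = 5.987 h local solar time.

5.99 h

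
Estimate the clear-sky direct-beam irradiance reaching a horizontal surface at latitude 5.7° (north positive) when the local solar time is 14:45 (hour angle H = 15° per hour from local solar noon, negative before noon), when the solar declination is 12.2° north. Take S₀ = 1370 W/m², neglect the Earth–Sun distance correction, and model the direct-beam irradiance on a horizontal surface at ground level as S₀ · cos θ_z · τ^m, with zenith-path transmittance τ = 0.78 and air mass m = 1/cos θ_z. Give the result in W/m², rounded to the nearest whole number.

Hour angle H = 15° × (14.75 − 12) = 41.25°.
cos θ_z = sin φ sin δ + cos φ cos δ cos H = (0.0993)(0.2113) + (0.9951)(0.9774)(0.7518) = 0.7522.
Air mass m = 1/cos θ_z = 1/0.7522 = 1.329; τ^m = 0.78^1.329 = 0.7188.
Surface direct beam = 1370 × 0.7522 × 0.7188 = 740.73 W/m².

741 W/m²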